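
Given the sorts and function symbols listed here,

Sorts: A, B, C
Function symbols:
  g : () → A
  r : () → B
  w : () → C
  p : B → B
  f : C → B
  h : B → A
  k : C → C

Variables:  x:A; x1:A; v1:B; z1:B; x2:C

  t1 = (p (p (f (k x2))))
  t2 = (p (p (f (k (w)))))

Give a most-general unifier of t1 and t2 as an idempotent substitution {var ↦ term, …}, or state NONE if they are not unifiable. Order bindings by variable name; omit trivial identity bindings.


{x2 ↦ (w)}


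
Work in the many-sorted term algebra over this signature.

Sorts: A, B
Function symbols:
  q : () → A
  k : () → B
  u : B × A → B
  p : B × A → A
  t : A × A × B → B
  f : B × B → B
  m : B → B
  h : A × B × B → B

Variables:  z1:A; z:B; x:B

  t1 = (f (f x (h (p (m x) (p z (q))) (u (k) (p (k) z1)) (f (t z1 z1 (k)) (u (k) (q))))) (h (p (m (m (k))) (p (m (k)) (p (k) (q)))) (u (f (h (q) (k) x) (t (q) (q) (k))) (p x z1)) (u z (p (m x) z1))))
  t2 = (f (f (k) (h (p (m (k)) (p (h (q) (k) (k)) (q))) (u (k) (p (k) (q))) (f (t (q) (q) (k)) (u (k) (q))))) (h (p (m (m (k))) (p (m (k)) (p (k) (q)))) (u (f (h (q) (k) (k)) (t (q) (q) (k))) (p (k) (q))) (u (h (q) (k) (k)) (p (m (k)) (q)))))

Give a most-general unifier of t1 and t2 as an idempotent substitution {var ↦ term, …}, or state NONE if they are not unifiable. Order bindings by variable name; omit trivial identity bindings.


{x ↦ (k), z ↦ (h (q) (k) (k)), z1 ↦ (q)}


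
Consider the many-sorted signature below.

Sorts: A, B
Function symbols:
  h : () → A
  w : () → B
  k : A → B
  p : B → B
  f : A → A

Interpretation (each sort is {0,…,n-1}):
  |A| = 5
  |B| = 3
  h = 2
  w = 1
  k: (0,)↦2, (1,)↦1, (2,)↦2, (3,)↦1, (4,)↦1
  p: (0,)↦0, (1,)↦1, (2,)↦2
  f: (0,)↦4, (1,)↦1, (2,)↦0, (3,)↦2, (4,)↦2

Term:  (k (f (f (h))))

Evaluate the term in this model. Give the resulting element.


  h = 2
  (f (h)) = f(2,) = 0
  (f (f (h))) = f(0,) = 4
  (k (f (f (h)))) = k(4,) = 1

value = 1


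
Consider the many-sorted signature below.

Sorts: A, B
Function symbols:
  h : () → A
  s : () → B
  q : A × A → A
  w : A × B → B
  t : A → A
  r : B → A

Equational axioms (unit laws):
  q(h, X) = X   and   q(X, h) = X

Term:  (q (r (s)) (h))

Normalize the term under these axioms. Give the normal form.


1. (q (r (s)) (h))  →  (r (s))

normal form = (r (s))


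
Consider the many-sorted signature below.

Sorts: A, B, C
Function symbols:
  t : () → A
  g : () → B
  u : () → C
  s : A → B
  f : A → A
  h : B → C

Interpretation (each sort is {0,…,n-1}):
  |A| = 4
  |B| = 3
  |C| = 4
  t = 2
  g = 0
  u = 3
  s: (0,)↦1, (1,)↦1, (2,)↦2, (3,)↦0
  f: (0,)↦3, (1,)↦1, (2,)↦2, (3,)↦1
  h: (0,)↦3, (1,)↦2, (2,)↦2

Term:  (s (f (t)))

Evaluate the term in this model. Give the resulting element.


  t = 2
  (f (t)) = f(2,) = 2
  (s (f (t))) = s(2,) = 2

value = 2


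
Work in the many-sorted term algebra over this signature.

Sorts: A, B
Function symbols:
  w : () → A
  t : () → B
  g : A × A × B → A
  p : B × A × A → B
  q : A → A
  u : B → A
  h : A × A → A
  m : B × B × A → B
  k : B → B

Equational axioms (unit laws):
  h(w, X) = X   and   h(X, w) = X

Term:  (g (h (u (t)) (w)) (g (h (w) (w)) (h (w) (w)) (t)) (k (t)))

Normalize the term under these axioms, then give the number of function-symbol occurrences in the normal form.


size = 9

1. (g (h (u (t)) (w)) (g (h (w) (w)) (h (w) (w)) (t)) (k (t)))  →  (g (u (t)) (g (h (w) (w)) (h (w) (w)) (t)) (k (t)))
2. (g (u (t)) (g (h (w) (w)) (h (w) (w)) (t)) (k (t)))  →  (g (u (t)) (g (w) (h (w) (w)) (t)) (k (t)))
3. (g (u (t)) (g (w) (h (w) (w)) (t)) (k (t)))  →  (g (u (t)) (g (w) (w) (t)) (k (t)))
normal form: (g (u (t)) (g (w) (w) (t)) (k (t)))


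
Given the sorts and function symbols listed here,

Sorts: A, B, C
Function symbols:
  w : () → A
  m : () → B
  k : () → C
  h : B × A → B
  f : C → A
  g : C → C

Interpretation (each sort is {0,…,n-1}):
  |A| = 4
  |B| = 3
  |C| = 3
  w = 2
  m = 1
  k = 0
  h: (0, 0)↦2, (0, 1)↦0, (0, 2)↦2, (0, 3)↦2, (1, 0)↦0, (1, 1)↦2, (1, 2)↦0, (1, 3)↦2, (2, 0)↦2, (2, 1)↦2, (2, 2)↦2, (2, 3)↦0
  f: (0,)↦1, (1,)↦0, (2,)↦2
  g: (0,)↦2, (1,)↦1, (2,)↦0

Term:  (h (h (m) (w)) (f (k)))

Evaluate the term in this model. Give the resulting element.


  m = 1
  w = 2
  (h (m) (w)) = h(1, 2) = 0
  k = 0
  (f (k)) = f(0,) = 1
  (h (h (m) (w)) (f (k))) = h(0, 1) = 0

value = 0


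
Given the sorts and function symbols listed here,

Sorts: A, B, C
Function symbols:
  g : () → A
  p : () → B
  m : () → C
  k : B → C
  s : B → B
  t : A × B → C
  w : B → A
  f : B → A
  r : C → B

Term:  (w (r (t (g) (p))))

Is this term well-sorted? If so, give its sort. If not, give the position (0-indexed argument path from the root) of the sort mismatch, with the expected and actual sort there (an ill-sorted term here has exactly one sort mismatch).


well-sorted; sort = A

      (g) : A
      (p) : B
    (t (g) (p)) : C
  (r (t (g) (p))) : B
(w (r (t (g) (p)))) : A


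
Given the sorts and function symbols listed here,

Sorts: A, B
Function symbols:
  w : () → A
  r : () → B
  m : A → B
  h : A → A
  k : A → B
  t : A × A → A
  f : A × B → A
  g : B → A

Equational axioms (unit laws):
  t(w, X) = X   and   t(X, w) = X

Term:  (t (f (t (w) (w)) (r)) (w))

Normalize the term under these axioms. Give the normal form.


1. (t (f (t (w) (w)) (r)) (w))  →  (f (t (w) (w)) (r))
2. (f (t (w) (w)) (r))  →  (f (w) (r))

normal form = (f (w) (r))


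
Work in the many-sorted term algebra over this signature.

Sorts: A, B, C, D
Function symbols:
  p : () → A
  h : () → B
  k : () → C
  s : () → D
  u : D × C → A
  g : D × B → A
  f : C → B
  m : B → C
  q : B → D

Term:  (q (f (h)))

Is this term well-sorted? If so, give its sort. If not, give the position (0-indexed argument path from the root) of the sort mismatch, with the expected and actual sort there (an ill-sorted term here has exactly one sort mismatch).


    (h) : B
  (f (h)) : ✗ arg 0 at [0, 0] has sort B, expected C

ill-sorted at position [0, 0]: expected C, got B


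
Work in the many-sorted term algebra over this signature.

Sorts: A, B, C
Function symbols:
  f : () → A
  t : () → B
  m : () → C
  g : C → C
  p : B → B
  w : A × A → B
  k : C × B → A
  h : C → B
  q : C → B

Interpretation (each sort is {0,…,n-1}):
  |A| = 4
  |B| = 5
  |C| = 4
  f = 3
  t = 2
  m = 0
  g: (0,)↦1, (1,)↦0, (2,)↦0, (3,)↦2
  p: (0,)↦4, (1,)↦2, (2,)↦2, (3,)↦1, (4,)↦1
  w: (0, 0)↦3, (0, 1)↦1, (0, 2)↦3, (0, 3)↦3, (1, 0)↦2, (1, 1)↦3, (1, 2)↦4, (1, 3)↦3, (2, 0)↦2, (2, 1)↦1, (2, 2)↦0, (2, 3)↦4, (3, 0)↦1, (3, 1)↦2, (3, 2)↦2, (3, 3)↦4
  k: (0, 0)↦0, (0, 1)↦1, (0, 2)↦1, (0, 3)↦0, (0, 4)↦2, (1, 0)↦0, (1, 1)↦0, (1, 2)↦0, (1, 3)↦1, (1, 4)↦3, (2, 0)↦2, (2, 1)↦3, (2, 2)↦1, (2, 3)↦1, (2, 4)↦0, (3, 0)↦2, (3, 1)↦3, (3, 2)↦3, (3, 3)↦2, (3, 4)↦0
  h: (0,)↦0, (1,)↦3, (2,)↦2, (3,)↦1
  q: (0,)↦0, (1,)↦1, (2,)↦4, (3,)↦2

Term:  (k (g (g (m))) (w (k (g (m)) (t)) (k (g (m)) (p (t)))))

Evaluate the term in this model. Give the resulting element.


value = 0

  m = 0
  (g (m)) = g(0,) = 1
  (g (g (m))) = g(1,) = 0
  m = 0
  (g (m)) = g(0,) = 1
  t = 2
  (k (g (m)) (t)) = k(1, 2) = 0
  m = 0
  (g (m)) = g(0,) = 1
  t = 2
  (p (t)) = p(2,) = 2
  (k (g (m)) (p (t))) = k(1, 2) = 0
  (w (k (g (m)) (t)) (k (g (m)) (p (t)))) = w(0, 0) = 3
  (k (g (g (m))) (w (k (g (m)) (t)) (k (g (m)) (p (t))))) = k(0, 3) = 0


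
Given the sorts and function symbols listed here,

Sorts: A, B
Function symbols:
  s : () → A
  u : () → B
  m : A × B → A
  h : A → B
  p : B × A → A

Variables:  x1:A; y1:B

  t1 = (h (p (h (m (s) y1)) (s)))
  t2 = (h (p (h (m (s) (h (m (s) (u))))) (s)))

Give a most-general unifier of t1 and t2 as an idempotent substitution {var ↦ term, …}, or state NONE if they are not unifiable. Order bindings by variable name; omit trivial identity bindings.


{y1 ↦ (h (m (s) (u)))}


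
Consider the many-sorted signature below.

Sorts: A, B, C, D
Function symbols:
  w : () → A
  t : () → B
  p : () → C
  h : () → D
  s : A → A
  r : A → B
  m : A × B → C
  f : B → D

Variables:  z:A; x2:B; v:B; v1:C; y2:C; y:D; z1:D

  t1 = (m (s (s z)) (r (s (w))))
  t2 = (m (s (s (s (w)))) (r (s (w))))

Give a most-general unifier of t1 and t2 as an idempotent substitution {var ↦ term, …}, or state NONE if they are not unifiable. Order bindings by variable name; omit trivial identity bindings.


{z ↦ (s (w))}


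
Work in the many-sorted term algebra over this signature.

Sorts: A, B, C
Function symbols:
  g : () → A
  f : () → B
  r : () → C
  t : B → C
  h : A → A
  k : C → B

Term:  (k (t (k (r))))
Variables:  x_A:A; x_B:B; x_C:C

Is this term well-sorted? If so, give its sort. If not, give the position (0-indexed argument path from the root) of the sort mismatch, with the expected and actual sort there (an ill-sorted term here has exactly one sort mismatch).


      (r) : C
    (k (r)) : B
  (t (k (r))) : C
(k (t (k (r)))) : B

well-sorted; sort = B


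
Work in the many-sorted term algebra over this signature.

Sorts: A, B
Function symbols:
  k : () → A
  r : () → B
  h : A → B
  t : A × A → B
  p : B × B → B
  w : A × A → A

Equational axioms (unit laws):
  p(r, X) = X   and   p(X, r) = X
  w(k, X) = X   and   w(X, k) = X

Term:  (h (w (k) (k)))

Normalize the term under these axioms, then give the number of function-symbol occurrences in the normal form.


size = 2

1. (h (w (k) (k)))  →  (h (k))
normal form: (h (k))


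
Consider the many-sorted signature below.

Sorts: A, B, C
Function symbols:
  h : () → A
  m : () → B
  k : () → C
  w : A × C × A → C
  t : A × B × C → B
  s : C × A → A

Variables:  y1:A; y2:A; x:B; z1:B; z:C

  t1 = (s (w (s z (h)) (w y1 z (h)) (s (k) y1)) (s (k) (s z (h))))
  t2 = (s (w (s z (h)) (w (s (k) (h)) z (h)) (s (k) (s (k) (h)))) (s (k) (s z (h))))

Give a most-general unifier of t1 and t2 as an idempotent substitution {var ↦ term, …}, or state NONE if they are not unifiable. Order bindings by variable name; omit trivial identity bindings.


{y1 ↦ (s (k) (h))}


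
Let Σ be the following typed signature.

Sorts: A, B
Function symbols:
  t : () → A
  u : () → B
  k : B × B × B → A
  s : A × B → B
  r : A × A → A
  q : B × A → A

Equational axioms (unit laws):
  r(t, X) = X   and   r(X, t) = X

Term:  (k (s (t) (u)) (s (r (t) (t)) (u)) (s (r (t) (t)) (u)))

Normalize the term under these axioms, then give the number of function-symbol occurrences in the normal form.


size = 10

1. (k (s (t) (u)) (s (r (t) (t)) (u)) (s (r (t) (t)) (u)))  →  (k (s (t) (u)) (s (t) (u)) (s (r (t) (t)) (u)))
2. (k (s (t) (u)) (s (t) (u)) (s (r (t) (t)) (u)))  →  (k (s (t) (u)) (s (t) (u)) (s (t) (u)))
normal form: (k (s (t) (u)) (s (t) (u)) (s (t) (u)))


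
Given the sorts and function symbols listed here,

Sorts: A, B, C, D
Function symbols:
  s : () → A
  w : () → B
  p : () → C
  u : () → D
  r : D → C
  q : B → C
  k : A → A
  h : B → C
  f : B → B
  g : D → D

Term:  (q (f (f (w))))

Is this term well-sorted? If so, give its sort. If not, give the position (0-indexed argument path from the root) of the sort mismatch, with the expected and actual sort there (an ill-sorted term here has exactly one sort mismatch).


well-sorted; sort = C

      (w) : B
    (f (w)) : B
  (f (f (w))) : B
(q (f (f (w)))) : C


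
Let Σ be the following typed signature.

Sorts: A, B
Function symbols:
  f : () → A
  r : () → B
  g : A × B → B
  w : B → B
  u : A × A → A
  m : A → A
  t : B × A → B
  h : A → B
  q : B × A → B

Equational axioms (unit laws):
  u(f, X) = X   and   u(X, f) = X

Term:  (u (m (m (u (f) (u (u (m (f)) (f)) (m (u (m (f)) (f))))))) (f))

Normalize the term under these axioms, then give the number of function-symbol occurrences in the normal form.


1. (u (m (m (u (f) (u (u (m (f)) (f)) (m (u (m (f)) (f))))))) (f))  →  (m (m (u (f) (u (u (m (f)) (f)) (m (u (m (f)) (f)))))))
2. (m (m (u (f) (u (u (m (f)) (f)) (m (u (m (f)) (f)))))))  →  (m (m (u (u (m (f)) (f)) (m (u (m (f)) (f))))))
3. (m (m (u (u (m (f)) (f)) (m (u (m (f)) (f))))))  →  (m (m (u (m (f)) (m (u (m (f)) (f))))))
4. (m (m (u (m (f)) (m (u (m (f)) (f))))))  →  (m (m (u (m (f)) (m (m (f))))))
normal form: (m (m (u (m (f)) (m (m (f))))))

size = 8


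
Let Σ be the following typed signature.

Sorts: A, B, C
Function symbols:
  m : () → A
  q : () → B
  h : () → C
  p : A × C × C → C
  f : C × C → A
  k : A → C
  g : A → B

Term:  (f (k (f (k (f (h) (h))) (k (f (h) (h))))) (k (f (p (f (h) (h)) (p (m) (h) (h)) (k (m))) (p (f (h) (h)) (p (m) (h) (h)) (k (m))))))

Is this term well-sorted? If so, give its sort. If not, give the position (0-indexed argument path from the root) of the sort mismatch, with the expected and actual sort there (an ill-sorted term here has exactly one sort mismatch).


          (h) : C
          (h) : C
        (f (h) (h)) : A
      (k (f (h) (h))) : C
          (h) : C
          (h) : C
        (f (h) (h)) : A
      (k (f (h) (h))) : C
    (f (k (f (h) (h))) (k (f (h) (h)))) : A
  (k (f (k (f (h) (h))) (k (f (h) (h))))) : C
          (h) : C
          (h) : C
        (f (h) (h)) : A
          (m) : A
          (h) : C
          (h) : C
        (p (m) (h) (h)) : C
          (m) : A
        (k (m)) : C
      (p (f (h) (h)) (p (m) (h) (h)) (k (m))) : C
          (h) : C
          (h) : C
        (f (h) (h)) : A
          (m) : A
          (h) : C
          (h) : C
        (p (m) (h) (h)) : C
          (m) : A
        (k (m)) : C
      (p (f (h) (h)) (p (m) (h) (h)) (k (m))) : C
    (f (p (f (h) (h)) (p (m) (h) (h)) (k (m))) (p (f (h) (h)) (p (m) (h) (h)) (k (m)))) : A
  (k (f (p (f (h) (h)) (p (m) (h) (h)) (k (m))) (p (f (h) (h)) (p (m) (h) (h)) (k (m))))) : C
(f (k (f (k (f (h) (h))) (k (f (h) (h))))) (k (f (p (f (h) (h)) (p (m) (h) (h)) (k (m))) (p (f (h) (h)) (p (m) (h) (h)) (k (m)))))) : A

well-sorted; sort = A


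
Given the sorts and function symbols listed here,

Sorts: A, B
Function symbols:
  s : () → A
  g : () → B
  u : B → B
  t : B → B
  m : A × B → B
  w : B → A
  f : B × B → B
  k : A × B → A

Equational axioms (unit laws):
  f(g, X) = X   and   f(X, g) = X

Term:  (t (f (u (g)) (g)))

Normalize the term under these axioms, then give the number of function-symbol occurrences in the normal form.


1. (t (f (u (g)) (g)))  →  (t (u (g)))
normal form: (t (u (g)))

size = 3


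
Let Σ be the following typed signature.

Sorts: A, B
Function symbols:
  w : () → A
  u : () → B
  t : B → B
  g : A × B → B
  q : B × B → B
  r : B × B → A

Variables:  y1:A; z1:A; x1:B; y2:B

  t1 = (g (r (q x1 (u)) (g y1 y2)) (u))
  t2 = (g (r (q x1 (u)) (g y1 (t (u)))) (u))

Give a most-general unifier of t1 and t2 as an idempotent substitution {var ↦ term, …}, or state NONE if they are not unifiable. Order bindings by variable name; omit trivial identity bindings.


{y2 ↦ (t (u))}


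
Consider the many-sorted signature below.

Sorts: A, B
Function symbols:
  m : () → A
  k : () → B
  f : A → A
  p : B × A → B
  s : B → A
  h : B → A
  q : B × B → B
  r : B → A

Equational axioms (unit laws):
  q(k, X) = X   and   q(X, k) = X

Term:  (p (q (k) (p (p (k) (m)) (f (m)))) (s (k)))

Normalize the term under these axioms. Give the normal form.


1. (p (q (k) (p (p (k) (m)) (f (m)))) (s (k)))  →  (p (p (p (k) (m)) (f (m))) (s (k)))

normal form = (p (p (p (k) (m)) (f (m))) (s (k)))


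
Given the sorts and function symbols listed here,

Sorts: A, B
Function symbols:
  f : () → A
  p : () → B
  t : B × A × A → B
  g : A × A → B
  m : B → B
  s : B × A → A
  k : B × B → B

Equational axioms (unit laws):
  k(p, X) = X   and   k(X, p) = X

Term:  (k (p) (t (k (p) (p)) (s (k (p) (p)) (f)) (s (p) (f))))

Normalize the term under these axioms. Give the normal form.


normal form = (t (p) (s (p) (f)) (s (p) (f)))

1. (k (p) (t (k (p) (p)) (s (k (p) (p)) (f)) (s (p) (f))))  →  (t (k (p) (p)) (s (k (p) (p)) (f)) (s (p) (f)))
2. (t (k (p) (p)) (s (k (p) (p)) (f)) (s (p) (f)))  →  (t (p) (s (k (p) (p)) (f)) (s (p) (f)))
3. (t (p) (s (k (p) (p)) (f)) (s (p) (f)))  →  (t (p) (s (p) (f)) (s (p) (f)))


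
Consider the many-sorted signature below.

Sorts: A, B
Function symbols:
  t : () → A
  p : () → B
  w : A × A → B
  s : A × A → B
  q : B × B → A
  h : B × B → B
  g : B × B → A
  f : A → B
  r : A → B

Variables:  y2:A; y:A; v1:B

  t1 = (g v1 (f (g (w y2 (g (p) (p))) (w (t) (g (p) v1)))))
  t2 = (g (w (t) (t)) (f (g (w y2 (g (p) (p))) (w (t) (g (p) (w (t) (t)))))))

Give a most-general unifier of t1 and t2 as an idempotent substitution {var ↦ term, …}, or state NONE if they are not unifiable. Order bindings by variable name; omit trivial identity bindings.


{v1 ↦ (w (t) (t))}


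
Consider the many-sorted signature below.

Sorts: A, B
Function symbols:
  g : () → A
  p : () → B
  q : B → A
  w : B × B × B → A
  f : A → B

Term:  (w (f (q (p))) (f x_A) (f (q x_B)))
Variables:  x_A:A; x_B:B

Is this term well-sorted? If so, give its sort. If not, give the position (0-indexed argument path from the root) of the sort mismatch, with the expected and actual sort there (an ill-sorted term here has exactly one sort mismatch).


      (p) : B
    (q (p)) : A
  (f (q (p))) : B
    x_A : A
  (f x_A) : B
      x_B : B
    (q x_B) : A
  (f (q x_B)) : B
(w (f (q (p))) (f x_A) (f (q x_B))) : A

well-sorted; sort = A


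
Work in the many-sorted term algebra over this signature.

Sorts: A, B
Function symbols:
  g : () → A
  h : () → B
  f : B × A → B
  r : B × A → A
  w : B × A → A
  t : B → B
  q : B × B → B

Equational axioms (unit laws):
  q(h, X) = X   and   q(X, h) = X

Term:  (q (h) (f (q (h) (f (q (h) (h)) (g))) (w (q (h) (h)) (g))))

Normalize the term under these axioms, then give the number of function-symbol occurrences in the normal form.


size = 7

1. (q (h) (f (q (h) (f (q (h) (h)) (g))) (w (q (h) (h)) (g))))  →  (f (q (h) (f (q (h) (h)) (g))) (w (q (h) (h)) (g)))
2. (f (q (h) (f (q (h) (h)) (g))) (w (q (h) (h)) (g)))  →  (f (f (q (h) (h)) (g)) (w (q (h) (h)) (g)))
3. (f (f (q (h) (h)) (g)) (w (q (h) (h)) (g)))  →  (f (f (h) (g)) (w (q (h) (h)) (g)))
4. (f (f (h) (g)) (w (q (h) (h)) (g)))  →  (f (f (h) (g)) (w (h) (g)))
normal form: (f (f (h) (g)) (w (h) (g)))


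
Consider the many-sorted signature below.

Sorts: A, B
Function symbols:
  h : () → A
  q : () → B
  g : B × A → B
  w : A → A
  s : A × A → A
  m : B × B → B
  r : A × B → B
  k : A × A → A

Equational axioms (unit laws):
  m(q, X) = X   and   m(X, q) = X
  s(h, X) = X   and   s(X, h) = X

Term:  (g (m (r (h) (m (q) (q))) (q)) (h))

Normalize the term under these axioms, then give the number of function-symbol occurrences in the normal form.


1. (g (m (r (h) (m (q) (q))) (q)) (h))  →  (g (r (h) (m (q) (q))) (h))
2. (g (r (h) (m (q) (q))) (h))  →  (g (r (h) (q)) (h))
normal form: (g (r (h) (q)) (h))

size = 5


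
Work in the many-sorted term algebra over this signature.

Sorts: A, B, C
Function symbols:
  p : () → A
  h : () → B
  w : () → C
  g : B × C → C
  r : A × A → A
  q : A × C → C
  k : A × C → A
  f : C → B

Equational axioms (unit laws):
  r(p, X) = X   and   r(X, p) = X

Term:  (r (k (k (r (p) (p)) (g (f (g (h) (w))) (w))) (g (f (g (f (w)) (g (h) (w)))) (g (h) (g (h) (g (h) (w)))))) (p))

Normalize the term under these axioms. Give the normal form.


1. (r (k (k (r (p) (p)) (g (f (g (h) (w))) (w))) (g (f (g (f (w)) (g (h) (w)))) (g (h) (g (h) (g (h) (w)))))) (p))  →  (k (k (r (p) (p)) (g (f (g (h) (w))) (w))) (g (f (g (f (w)) (g (h) (w)))) (g (h) (g (h) (g (h) (w))))))
2. (k (k (r (p) (p)) (g (f (g (h) (w))) (w))) (g (f (g (f (w)) (g (h) (w)))) (g (h) (g (h) (g (h) (w))))))  →  (k (k (p) (g (f (g (h) (w))) (w))) (g (f (g (f (w)) (g (h) (w)))) (g (h) (g (h) (g (h) (w))))))

normal form = (k (k (p) (g (f (g (h) (w))) (w))) (g (f (g (f (w)) (g (h) (w)))) (g (h) (g (h) (g (h) (w))))))


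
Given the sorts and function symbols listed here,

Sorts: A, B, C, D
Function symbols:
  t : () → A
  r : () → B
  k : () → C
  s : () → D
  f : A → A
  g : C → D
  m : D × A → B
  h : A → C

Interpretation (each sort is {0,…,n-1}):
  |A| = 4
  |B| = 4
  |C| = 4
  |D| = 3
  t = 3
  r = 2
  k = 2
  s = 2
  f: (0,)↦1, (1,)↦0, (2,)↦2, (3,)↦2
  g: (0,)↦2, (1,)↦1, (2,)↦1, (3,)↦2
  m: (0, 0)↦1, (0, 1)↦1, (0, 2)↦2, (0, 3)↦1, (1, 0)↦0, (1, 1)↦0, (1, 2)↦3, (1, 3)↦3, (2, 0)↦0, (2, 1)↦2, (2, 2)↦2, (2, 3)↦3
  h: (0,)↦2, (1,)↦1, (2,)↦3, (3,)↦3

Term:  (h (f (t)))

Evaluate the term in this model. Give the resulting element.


value = 3

  t = 3
  (f (t)) = f(3,) = 2
  (h (f (t))) = h(2,) = 3


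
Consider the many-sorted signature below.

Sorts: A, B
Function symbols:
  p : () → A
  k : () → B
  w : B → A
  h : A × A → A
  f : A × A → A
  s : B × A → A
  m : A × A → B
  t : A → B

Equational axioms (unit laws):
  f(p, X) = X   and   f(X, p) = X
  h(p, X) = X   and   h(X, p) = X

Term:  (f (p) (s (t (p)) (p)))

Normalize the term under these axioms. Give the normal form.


normal form = (s (t (p)) (p))

1. (f (p) (s (t (p)) (p)))  →  (s (t (p)) (p))


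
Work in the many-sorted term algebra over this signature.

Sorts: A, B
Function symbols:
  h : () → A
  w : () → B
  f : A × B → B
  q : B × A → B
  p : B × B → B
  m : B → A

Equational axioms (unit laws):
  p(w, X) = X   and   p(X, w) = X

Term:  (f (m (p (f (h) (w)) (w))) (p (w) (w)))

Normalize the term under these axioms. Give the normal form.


normal form = (f (m (f (h) (w))) (w))

1. (f (m (p (f (h) (w)) (w))) (p (w) (w)))  →  (f (m (f (h) (w))) (p (w) (w)))
2. (f (m (f (h) (w))) (p (w) (w)))  →  (f (m (f (h) (w))) (w))


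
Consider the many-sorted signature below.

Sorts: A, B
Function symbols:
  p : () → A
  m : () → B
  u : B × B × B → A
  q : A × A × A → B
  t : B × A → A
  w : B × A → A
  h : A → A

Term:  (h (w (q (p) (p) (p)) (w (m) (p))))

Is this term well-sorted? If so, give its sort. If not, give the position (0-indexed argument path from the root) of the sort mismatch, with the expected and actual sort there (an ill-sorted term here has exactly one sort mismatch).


      (p) : A
      (p) : A
      (p) : A
    (q (p) (p) (p)) : B
      (m) : B
      (p) : A
    (w (m) (p)) : A
  (w (q (p) (p) (p)) (w (m) (p))) : A
(h (w (q (p) (p) (p)) (w (m) (p)))) : A

well-sorted; sort = A


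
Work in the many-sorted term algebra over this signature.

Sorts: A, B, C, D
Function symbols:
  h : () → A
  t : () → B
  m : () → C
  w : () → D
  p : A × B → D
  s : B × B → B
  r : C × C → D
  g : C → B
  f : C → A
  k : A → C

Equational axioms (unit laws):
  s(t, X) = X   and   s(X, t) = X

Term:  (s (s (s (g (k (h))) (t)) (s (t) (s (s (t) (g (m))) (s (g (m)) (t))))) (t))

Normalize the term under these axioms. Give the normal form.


1. (s (s (s (g (k (h))) (t)) (s (t) (s (s (t) (g (m))) (s (g (m)) (t))))) (t))  →  (s (s (g (k (h))) (t)) (s (t) (s (s (t) (g (m))) (s (g (m)) (t)))))
2. (s (s (g (k (h))) (t)) (s (t) (s (s (t) (g (m))) (s (g (m)) (t)))))  →  (s (g (k (h))) (s (t) (s (s (t) (g (m))) (s (g (m)) (t)))))
3. (s (g (k (h))) (s (t) (s (s (t) (g (m))) (s (g (m)) (t)))))  →  (s (g (k (h))) (s (s (t) (g (m))) (s (g (m)) (t))))
4. (s (g (k (h))) (s (s (t) (g (m))) (s (g (m)) (t))))  →  (s (g (k (h))) (s (g (m)) (s (g (m)) (t))))
5. (s (g (k (h))) (s (g (m)) (s (g (m)) (t))))  →  (s (g (k (h))) (s (g (m)) (g (m))))

normal form = (s (g (k (h))) (s (g (m)) (g (m))))


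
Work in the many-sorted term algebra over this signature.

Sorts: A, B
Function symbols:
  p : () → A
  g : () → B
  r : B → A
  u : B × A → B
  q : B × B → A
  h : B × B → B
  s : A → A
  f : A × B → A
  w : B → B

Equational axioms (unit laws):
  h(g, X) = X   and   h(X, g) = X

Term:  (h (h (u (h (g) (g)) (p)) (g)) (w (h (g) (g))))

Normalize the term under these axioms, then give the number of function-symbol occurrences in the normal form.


size = 6

1. (h (h (u (h (g) (g)) (p)) (g)) (w (h (g) (g))))  →  (h (u (h (g) (g)) (p)) (w (h (g) (g))))
2. (h (u (h (g) (g)) (p)) (w (h (g) (g))))  →  (h (u (g) (p)) (w (h (g) (g))))
3. (h (u (g) (p)) (w (h (g) (g))))  →  (h (u (g) (p)) (w (g)))
normal form: (h (u (g) (p)) (w (g)))


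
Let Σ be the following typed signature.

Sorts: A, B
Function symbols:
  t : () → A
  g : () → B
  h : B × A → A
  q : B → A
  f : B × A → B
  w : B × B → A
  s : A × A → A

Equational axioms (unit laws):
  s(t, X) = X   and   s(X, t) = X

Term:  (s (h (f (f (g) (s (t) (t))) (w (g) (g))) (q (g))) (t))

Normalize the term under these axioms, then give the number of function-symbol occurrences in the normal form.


1. (s (h (f (f (g) (s (t) (t))) (w (g) (g))) (q (g))) (t))  →  (h (f (f (g) (s (t) (t))) (w (g) (g))) (q (g)))
2. (h (f (f (g) (s (t) (t))) (w (g) (g))) (q (g)))  →  (h (f (f (g) (t)) (w (g) (g))) (q (g)))
normal form: (h (f (f (g) (t)) (w (g) (g))) (q (g)))

size = 10


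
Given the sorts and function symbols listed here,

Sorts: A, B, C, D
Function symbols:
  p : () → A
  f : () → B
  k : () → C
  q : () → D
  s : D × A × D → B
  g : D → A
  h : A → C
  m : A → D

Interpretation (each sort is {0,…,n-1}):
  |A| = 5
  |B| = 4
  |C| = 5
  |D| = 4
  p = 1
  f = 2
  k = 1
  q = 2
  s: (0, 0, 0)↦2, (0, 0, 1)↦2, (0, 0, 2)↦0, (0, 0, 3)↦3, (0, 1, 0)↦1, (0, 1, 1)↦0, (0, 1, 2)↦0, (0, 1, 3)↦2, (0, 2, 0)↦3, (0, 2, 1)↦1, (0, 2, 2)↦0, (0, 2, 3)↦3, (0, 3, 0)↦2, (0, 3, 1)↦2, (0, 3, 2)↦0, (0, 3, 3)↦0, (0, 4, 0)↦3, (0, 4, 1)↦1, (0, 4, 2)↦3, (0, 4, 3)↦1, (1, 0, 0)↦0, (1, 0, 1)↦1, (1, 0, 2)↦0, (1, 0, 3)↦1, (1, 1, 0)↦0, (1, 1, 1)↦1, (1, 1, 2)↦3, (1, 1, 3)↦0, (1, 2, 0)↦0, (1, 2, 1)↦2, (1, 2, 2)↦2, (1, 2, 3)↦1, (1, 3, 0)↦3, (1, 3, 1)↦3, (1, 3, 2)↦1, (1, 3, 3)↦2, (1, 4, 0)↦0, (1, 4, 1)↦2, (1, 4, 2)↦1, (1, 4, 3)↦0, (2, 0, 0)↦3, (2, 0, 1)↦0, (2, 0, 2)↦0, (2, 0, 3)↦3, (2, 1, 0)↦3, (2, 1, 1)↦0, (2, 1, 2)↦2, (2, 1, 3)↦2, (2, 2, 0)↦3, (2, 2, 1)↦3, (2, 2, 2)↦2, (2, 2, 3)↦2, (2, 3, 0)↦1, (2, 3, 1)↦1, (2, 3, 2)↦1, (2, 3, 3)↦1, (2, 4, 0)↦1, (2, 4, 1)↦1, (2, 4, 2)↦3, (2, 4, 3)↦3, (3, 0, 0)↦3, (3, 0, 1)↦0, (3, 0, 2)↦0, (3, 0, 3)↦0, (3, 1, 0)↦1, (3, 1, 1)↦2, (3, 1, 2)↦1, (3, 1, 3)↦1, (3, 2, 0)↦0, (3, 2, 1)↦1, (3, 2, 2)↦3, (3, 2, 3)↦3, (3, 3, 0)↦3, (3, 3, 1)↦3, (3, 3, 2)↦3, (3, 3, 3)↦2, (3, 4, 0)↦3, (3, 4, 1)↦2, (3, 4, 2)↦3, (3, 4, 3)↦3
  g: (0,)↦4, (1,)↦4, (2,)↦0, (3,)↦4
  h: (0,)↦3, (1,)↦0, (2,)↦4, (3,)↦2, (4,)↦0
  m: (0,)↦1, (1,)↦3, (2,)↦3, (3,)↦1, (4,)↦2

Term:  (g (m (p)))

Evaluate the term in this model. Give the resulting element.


  p = 1
  (m (p)) = m(1,) = 3
  (g (m (p))) = g(3,) = 4

value = 4


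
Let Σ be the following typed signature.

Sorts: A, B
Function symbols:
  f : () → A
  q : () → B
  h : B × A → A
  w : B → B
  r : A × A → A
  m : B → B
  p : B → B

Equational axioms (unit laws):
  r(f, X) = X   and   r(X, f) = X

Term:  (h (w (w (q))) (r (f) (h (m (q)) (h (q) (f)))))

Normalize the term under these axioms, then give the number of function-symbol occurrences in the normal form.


size = 10

1. (h (w (w (q))) (r (f) (h (m (q)) (h (q) (f)))))  →  (h (w (w (q))) (h (m (q)) (h (q) (f))))
normal form: (h (w (w (q))) (h (m (q)) (h (q) (f))))


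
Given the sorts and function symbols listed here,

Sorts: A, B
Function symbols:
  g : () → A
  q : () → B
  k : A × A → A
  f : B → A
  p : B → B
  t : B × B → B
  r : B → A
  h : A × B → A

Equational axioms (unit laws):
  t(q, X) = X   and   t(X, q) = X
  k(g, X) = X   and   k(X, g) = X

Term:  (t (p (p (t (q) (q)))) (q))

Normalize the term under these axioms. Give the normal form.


1. (t (p (p (t (q) (q)))) (q))  →  (p (p (t (q) (q))))
2. (p (p (t (q) (q))))  →  (p (p (q)))

normal form = (p (p (q)))


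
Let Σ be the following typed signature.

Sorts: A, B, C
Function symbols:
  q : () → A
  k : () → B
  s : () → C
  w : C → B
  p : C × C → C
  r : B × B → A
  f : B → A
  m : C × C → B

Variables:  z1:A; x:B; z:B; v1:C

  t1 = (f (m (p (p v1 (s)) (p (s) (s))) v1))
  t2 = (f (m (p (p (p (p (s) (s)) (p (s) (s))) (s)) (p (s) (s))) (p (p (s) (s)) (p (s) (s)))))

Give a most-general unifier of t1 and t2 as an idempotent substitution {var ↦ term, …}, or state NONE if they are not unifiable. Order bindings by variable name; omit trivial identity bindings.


{v1 ↦ (p (p (s) (s)) (p (s) (s)))}


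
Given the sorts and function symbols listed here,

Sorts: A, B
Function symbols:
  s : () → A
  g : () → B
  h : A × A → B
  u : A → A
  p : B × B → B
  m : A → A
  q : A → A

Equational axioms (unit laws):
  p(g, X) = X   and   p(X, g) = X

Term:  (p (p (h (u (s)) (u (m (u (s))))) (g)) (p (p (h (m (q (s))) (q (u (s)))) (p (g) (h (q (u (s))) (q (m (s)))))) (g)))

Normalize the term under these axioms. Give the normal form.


normal form = (p (h (u (s)) (u (m (u (s))))) (p (h (m (q (s))) (q (u (s)))) (h (q (u (s))) (q (m (s))))))

1. (p (p (h (u (s)) (u (m (u (s))))) (g)) (p (p (h (m (q (s))) (q (u (s)))) (p (g) (h (q (u (s))) (q (m (s)))))) (g)))  →  (p (h (u (s)) (u (m (u (s))))) (p (p (h (m (q (s))) (q (u (s)))) (p (g) (h (q (u (s))) (q (m (s)))))) (g)))
2. (p (h (u (s)) (u (m (u (s))))) (p (p (h (m (q (s))) (q (u (s)))) (p (g) (h (q (u (s))) (q (m (s)))))) (g)))  →  (p (h (u (s)) (u (m (u (s))))) (p (h (m (q (s))) (q (u (s)))) (p (g) (h (q (u (s))) (q (m (s)))))))
3. (p (h (u (s)) (u (m (u (s))))) (p (h (m (q (s))) (q (u (s)))) (p (g) (h (q (u (s))) (q (m (s)))))))  →  (p (h (u (s)) (u (m (u (s))))) (p (h (m (q (s))) (q (u (s)))) (h (q (u (s))) (q (m (s))))))


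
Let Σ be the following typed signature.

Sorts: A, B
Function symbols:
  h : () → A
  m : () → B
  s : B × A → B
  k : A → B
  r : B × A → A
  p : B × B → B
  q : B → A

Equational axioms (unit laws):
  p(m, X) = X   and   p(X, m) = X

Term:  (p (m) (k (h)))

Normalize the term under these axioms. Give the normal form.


1. (p (m) (k (h)))  →  (k (h))

normal form = (k (h))


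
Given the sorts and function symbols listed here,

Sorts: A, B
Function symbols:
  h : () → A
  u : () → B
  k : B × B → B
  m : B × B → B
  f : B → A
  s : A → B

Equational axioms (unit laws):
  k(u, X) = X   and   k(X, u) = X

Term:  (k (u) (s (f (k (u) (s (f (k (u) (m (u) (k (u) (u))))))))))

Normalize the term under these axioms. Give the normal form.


1. (k (u) (s (f (k (u) (s (f (k (u) (m (u) (k (u) (u))))))))))  →  (s (f (k (u) (s (f (k (u) (m (u) (k (u) (u)))))))))
2. (s (f (k (u) (s (f (k (u) (m (u) (k (u) (u)))))))))  →  (s (f (s (f (k (u) (m (u) (k (u) (u))))))))
3. (s (f (s (f (k (u) (m (u) (k (u) (u))))))))  →  (s (f (s (f (m (u) (k (u) (u)))))))
4. (s (f (s (f (m (u) (k (u) (u)))))))  →  (s (f (s (f (m (u) (u))))))

normal form = (s (f (s (f (m (u) (u))))))


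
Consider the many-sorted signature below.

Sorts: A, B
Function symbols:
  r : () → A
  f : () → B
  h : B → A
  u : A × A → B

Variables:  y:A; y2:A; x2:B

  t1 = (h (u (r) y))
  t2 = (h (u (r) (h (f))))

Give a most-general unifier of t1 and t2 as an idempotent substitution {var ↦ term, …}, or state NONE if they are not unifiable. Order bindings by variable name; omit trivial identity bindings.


{y ↦ (h (f))}


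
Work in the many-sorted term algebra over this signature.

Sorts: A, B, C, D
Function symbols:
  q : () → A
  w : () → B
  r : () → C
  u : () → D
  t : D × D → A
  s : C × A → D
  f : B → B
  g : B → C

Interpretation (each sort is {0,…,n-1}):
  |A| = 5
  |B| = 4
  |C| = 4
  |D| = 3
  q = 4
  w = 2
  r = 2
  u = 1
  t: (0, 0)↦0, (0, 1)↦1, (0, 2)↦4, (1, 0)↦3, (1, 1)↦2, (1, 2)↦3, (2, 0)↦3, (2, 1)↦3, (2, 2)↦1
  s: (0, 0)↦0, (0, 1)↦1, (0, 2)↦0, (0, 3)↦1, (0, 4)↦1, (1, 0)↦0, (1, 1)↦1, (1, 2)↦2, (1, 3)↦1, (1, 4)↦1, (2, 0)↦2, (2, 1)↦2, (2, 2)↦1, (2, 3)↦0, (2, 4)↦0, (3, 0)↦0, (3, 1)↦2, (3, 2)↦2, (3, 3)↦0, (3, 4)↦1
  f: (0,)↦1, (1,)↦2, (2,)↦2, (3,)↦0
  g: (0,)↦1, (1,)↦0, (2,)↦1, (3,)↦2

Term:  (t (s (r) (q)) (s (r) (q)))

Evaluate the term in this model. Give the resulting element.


value = 0

  r = 2
  q = 4
  (s (r) (q)) = s(2, 4) = 0
  r = 2
  q = 4
  (s (r) (q)) = s(2, 4) = 0
  (t (s (r) (q)) (s (r) (q))) = t(0, 0) = 0


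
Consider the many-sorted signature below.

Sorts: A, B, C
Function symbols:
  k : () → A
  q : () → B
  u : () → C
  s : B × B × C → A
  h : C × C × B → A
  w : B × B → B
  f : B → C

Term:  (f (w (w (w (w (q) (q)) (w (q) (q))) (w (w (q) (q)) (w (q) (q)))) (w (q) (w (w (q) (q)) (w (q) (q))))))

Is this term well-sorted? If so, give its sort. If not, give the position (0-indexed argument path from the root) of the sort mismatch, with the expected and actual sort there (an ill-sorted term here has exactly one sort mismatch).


well-sorted; sort = C

          (q) : B
          (q) : B
        (w (q) (q)) : B
          (q) : B
          (q) : B
        (w (q) (q)) : B
      (w (w (q) (q)) (w (q) (q))) : B
          (q) : B
          (q) : B
        (w (q) (q)) : B
          (q) : B
          (q) : B
        (w (q) (q)) : B
      (w (w (q) (q)) (w (q) (q))) : B
    (w (w (w (q) (q)) (w (q) (q))) (w (w (q) (q)) (w (q) (q)))) : B
      (q) : B
          (q) : B
          (q) : B
        (w (q) (q)) : B
          (q) : B
          (q) : B
        (w (q) (q)) : B
      (w (w (q) (q)) (w (q) (q))) : B
    (w (q) (w (w (q) (q)) (w (q) (q)))) : B
  (w (w (w (w (q) (q)) (w (q) (q))) (w (w (q) (q)) (w (q) (q)))) (w (q) (w (w (q) (q)) (w (q) (q))))) : B
(f (w (w (w (w (q) (q)) (w (q) (q))) (w (w (q) (q)) (w (q) (q)))) (w (q) (w (w (q) (q)) (w (q) (q)))))) : C


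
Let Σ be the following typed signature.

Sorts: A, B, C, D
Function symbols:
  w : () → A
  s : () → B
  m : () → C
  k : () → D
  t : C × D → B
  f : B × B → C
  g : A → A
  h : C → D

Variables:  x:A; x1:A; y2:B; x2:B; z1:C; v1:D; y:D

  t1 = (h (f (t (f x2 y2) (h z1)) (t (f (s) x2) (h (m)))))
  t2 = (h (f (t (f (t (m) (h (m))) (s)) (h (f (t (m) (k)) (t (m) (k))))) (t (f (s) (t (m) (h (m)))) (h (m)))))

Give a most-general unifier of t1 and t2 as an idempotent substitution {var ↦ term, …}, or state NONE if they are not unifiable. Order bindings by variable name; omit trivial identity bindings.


{x2 ↦ (t (m) (h (m))), y2 ↦ (s), z1 ↦ (f (t (m) (k)) (t (m) (k)))}


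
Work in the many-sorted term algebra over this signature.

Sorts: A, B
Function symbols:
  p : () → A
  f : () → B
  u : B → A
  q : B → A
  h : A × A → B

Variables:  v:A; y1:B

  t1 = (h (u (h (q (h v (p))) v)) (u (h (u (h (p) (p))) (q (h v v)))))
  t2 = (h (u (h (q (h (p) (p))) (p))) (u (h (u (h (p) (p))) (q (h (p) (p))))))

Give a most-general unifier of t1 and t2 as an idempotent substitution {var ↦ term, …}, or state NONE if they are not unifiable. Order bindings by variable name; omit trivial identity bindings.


{v ↦ (p)}


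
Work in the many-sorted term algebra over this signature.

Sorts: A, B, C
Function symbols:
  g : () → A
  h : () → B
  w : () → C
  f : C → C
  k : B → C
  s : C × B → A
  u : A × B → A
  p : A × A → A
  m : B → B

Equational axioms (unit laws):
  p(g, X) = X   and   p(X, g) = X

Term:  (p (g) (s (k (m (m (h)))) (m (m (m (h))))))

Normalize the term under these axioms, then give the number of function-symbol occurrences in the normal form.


1. (p (g) (s (k (m (m (h)))) (m (m (m (h))))))  →  (s (k (m (m (h)))) (m (m (m (h)))))
normal form: (s (k (m (m (h)))) (m (m (m (h)))))

size = 9


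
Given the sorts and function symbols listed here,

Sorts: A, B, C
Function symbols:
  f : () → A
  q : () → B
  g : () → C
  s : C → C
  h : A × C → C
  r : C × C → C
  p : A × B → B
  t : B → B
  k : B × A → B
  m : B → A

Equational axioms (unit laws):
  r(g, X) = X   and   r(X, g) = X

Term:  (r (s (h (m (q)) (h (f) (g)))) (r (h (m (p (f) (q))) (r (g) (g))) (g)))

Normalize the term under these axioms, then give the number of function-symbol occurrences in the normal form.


1. (r (s (h (m (q)) (h (f) (g)))) (r (h (m (p (f) (q))) (r (g) (g))) (g)))  →  (r (s (h (m (q)) (h (f) (g)))) (h (m (p (f) (q))) (r (g) (g))))
2. (r (s (h (m (q)) (h (f) (g)))) (h (m (p (f) (q))) (r (g) (g))))  →  (r (s (h (m (q)) (h (f) (g)))) (h (m (p (f) (q))) (g)))
normal form: (r (s (h (m (q)) (h (f) (g)))) (h (m (p (f) (q))) (g)))

size = 14


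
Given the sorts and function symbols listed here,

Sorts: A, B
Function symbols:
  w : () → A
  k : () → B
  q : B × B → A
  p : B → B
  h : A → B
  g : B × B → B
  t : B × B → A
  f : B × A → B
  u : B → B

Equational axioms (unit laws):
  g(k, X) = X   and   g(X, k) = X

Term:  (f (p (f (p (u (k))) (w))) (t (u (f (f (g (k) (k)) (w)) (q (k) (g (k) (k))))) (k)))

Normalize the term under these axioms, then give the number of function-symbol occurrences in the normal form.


1. (f (p (f (p (u (k))) (w))) (t (u (f (f (g (k) (k)) (w)) (q (k) (g (k) (k))))) (k)))  →  (f (p (f (p (u (k))) (w))) (t (u (f (f (k) (w)) (q (k) (g (k) (k))))) (k)))
2. (f (p (f (p (u (k))) (w))) (t (u (f (f (k) (w)) (q (k) (g (k) (k))))) (k)))  →  (f (p (f (p (u (k))) (w))) (t (u (f (f (k) (w)) (q (k) (k)))) (k)))
normal form: (f (p (f (p (u (k))) (w))) (t (u (f (f (k) (w)) (q (k) (k)))) (k)))

size = 17


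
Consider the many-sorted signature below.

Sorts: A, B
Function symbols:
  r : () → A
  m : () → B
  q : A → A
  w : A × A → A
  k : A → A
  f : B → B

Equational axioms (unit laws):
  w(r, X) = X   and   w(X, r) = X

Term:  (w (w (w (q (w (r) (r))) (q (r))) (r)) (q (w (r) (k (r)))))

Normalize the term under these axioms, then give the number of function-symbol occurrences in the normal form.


size = 9

1. (w (w (w (q (w (r) (r))) (q (r))) (r)) (q (w (r) (k (r)))))  →  (w (w (q (w (r) (r))) (q (r))) (q (w (r) (k (r)))))
2. (w (w (q (w (r) (r))) (q (r))) (q (w (r) (k (r)))))  →  (w (w (q (r)) (q (r))) (q (w (r) (k (r)))))
3. (w (w (q (r)) (q (r))) (q (w (r) (k (r)))))  →  (w (w (q (r)) (q (r))) (q (k (r))))
normal form: (w (w (q (r)) (q (r))) (q (k (r))))


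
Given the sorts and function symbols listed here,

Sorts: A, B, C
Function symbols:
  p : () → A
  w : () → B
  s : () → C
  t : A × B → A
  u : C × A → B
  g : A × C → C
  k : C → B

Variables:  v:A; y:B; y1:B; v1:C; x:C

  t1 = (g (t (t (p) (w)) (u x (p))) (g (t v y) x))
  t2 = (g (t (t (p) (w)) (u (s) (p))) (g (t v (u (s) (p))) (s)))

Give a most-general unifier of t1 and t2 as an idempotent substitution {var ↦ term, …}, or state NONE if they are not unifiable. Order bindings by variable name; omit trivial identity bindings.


{x ↦ (s), y ↦ (u (s) (p))}


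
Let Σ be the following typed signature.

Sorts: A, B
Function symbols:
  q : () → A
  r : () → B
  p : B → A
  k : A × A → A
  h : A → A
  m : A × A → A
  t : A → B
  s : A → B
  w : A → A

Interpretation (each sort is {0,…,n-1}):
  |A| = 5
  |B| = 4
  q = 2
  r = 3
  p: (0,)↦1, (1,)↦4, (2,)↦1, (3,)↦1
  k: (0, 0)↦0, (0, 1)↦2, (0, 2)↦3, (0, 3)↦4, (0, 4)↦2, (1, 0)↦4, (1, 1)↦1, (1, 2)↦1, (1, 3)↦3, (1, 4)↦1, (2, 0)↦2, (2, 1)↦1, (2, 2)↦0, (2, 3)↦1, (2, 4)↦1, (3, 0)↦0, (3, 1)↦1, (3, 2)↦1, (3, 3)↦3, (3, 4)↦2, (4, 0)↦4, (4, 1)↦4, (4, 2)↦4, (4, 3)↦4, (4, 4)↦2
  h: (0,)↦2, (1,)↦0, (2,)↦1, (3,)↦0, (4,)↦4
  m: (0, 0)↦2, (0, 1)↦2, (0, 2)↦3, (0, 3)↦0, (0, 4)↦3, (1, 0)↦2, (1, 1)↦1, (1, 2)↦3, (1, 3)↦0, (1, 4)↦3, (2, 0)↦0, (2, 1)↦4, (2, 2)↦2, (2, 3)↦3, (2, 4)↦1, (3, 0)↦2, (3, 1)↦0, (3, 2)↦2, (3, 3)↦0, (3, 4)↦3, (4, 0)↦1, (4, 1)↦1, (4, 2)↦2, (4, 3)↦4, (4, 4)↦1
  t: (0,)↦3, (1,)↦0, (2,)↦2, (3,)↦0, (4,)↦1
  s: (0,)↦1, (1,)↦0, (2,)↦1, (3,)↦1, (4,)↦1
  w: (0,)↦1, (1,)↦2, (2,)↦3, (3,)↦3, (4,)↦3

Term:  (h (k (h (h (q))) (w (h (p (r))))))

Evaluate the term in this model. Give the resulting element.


value = 1

  q = 2
  (h (q)) = h(2,) = 1
  (h (h (q))) = h(1,) = 0
  r = 3
  (p (r)) = p(3,) = 1
  (h (p (r))) = h(1,) = 0
  (w (h (p (r)))) = w(0,) = 1
  (k (h (h (q))) (w (h (p (r))))) = k(0, 1) = 2
  (h (k (h (h (q))) (w (h (p (r)))))) = h(2,) = 1
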